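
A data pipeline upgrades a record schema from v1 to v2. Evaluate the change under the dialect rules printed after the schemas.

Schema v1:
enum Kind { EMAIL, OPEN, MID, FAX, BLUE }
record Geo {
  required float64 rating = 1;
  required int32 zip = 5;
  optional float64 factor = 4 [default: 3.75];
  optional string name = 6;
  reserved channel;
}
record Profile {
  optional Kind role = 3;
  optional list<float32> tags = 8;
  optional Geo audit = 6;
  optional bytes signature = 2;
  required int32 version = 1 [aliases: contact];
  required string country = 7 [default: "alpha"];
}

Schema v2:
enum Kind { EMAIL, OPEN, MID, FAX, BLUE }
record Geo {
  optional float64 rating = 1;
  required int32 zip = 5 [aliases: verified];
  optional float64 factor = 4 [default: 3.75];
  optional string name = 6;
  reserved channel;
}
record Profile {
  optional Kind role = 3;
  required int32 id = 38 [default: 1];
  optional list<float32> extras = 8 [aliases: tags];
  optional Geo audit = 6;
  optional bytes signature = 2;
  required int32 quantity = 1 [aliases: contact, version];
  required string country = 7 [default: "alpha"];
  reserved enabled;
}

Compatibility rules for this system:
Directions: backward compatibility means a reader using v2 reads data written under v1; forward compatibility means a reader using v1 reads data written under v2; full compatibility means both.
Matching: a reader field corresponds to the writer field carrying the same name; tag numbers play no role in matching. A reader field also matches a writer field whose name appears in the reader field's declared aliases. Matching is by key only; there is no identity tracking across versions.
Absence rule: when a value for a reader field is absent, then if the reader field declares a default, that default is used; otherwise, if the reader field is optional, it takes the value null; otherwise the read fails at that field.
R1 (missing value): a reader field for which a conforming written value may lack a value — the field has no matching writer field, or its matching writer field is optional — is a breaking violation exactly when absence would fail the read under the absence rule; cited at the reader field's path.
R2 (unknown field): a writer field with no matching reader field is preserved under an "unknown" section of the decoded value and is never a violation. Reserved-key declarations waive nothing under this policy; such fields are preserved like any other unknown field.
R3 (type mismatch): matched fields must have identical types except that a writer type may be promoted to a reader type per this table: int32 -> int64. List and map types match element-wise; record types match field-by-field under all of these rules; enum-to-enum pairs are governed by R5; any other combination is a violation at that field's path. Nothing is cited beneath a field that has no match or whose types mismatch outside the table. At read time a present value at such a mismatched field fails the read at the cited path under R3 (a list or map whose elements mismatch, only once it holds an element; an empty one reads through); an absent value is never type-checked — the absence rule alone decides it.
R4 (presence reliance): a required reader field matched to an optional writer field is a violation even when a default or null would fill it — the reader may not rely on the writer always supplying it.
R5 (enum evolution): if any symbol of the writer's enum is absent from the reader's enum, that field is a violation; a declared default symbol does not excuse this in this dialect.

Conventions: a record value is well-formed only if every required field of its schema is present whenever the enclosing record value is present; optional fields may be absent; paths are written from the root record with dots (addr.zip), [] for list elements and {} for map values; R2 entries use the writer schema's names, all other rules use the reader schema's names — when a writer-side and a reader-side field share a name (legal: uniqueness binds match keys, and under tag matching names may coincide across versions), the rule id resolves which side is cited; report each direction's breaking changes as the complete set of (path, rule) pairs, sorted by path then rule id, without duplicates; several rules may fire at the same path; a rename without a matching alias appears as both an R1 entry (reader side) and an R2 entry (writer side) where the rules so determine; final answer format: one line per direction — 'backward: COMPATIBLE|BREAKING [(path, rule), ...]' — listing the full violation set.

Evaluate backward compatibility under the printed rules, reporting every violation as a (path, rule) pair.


arrows below run writer -> reader for Profile
backward analysis of Profile with v2 as reader and v1 as writer:
  role <- role (Kind -> Kind, writer optional)
  id has no writer counterpart
  extras <- tags (list<float32> -> list<float32>, writer optional)
  audit <- audit (Geo -> Geo, writer optional)
  signature <- signature (bytes -> bytes, writer optional)
  quantity <- version (int32 -> int32, writer required)
  country <- country (string -> string, writer required)
  audit.rating <- audit.rating (float64 -> float64, writer required)
  audit.zip <- audit.zip (int32 -> int32, writer required)
  audit.factor <- audit.factor (float64 -> float64, writer optional)
  audit.name <- audit.name (string -> string, writer optional)
  nothing fires on Profile: backward is COMPATIBLE
the other Profile changes do not affect what is asked:
  renamed field version to quantity in record Profile (alias version declared on the renamed field) -> its effect on Profile is confined to the forward direction, not asked
  field rating in record Geo: required changed to optional -> its effect on Profile is confined to the forward direction, not asked
  renamed field tags to extras in record Profile (alias tags declared on the renamed field) -> fires no rule on Profile, leaving the asked answer as it is
  added field id to record Profile: required int32, tag 38, default 1 (in v2 it sits immediately before extras) -> fires no rule on Profile, leaving the asked answer as it is

backward: COMPATIBLE []


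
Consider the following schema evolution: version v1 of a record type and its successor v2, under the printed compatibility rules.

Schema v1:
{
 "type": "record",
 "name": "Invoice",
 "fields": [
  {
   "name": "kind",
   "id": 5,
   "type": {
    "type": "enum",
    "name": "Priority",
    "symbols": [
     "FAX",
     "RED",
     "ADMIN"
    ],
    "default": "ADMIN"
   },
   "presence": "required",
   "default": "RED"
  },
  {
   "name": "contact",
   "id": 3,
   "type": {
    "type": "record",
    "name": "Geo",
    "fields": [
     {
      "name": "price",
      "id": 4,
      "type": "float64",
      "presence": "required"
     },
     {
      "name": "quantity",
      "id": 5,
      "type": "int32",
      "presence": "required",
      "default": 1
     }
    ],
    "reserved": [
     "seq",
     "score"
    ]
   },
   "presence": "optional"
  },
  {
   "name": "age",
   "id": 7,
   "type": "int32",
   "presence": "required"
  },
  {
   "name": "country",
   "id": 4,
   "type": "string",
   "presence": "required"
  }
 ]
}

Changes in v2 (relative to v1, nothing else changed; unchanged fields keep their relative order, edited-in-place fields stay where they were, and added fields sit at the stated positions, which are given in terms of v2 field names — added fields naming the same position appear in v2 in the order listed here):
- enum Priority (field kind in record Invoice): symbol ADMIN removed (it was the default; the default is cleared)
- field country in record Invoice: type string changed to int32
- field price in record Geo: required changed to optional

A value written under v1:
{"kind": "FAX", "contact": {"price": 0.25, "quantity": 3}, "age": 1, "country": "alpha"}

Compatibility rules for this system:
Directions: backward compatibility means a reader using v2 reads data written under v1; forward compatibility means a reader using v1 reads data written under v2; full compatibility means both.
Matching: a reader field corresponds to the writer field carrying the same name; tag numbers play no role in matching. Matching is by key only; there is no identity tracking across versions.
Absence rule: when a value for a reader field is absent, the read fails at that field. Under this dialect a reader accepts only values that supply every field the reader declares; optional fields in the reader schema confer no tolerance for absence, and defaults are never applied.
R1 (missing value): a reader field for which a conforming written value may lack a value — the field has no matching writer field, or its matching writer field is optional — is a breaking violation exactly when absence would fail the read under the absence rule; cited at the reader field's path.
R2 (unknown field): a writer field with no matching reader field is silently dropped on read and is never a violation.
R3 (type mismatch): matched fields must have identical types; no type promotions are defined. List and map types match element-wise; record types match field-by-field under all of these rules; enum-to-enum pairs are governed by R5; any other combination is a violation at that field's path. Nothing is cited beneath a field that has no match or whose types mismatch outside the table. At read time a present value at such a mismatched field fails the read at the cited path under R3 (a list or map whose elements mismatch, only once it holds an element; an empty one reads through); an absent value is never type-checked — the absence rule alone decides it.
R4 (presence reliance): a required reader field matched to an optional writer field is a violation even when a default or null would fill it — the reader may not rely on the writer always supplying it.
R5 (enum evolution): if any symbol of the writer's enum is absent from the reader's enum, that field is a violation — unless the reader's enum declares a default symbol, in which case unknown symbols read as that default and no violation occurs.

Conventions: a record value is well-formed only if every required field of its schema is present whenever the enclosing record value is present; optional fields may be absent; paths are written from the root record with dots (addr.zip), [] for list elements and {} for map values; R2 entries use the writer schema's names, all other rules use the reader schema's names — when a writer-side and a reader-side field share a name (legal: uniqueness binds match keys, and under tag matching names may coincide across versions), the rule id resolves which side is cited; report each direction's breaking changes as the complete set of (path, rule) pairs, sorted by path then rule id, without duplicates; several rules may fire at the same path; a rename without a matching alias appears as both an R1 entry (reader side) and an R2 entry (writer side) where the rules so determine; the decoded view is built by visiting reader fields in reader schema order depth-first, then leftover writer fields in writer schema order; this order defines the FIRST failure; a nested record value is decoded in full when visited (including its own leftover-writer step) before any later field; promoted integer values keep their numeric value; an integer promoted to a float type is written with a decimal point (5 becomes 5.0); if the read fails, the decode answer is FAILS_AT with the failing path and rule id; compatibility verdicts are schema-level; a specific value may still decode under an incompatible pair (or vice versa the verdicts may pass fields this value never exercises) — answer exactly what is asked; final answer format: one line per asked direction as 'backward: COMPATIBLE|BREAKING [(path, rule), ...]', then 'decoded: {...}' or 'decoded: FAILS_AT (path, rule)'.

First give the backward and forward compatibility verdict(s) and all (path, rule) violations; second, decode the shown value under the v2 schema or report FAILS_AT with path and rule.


each type pair in Invoice: writer, then reader
backward analysis of Invoice with v2 as reader and v1 as writer:
  kind <- kind (Priority -> Priority, writer required)
  contact <- contact (Geo -> Geo, writer optional)
  age <- age (int32 -> int32, writer required)
  country <- country (string -> int32, writer required)
  contact.price <- contact.price (float64 -> float64, writer required)
  contact.quantity <- contact.quantity (int32 -> int32, writer required)
  rule R1 violated at contact
  rule R3 violated at country
  rule R5 violated at kind
  => 3 violation(s): backward is BREAKING for Invoice
forward analysis of Invoice with v1 as reader and v2 as writer:
  kind <- kind (Priority -> Priority, writer required)
  contact <- contact (Geo -> Geo, writer optional)
  age <- age (int32 -> int32, writer required)
  country <- country (int32 -> string, writer required)
  contact.price <- contact.price (float64 -> float64, writer optional)
  contact.quantity <- contact.quantity (int32 -> int32, writer required)
  rule R1 violated at contact
  rule R1 violated at contact.price
  rule R4 violated at contact.price
  rule R3 violated at country
  => 4 violation(s): forward is BREAKING for Invoice
decode (reader v2):
  kind := "FAX"
  contact.price := 0.25
  contact.quantity := 3
  age := 1
  read fails at country under R3
  => FAILS_AT (country, R3)

backward: BREAKING [(contact, R1), (country, R3), (kind, R5)]; forward: BREAKING [(contact, R1), (contact.price, R1), (contact.price, R4), (country, R3)]; decoded: FAILS_AT (country, R3)


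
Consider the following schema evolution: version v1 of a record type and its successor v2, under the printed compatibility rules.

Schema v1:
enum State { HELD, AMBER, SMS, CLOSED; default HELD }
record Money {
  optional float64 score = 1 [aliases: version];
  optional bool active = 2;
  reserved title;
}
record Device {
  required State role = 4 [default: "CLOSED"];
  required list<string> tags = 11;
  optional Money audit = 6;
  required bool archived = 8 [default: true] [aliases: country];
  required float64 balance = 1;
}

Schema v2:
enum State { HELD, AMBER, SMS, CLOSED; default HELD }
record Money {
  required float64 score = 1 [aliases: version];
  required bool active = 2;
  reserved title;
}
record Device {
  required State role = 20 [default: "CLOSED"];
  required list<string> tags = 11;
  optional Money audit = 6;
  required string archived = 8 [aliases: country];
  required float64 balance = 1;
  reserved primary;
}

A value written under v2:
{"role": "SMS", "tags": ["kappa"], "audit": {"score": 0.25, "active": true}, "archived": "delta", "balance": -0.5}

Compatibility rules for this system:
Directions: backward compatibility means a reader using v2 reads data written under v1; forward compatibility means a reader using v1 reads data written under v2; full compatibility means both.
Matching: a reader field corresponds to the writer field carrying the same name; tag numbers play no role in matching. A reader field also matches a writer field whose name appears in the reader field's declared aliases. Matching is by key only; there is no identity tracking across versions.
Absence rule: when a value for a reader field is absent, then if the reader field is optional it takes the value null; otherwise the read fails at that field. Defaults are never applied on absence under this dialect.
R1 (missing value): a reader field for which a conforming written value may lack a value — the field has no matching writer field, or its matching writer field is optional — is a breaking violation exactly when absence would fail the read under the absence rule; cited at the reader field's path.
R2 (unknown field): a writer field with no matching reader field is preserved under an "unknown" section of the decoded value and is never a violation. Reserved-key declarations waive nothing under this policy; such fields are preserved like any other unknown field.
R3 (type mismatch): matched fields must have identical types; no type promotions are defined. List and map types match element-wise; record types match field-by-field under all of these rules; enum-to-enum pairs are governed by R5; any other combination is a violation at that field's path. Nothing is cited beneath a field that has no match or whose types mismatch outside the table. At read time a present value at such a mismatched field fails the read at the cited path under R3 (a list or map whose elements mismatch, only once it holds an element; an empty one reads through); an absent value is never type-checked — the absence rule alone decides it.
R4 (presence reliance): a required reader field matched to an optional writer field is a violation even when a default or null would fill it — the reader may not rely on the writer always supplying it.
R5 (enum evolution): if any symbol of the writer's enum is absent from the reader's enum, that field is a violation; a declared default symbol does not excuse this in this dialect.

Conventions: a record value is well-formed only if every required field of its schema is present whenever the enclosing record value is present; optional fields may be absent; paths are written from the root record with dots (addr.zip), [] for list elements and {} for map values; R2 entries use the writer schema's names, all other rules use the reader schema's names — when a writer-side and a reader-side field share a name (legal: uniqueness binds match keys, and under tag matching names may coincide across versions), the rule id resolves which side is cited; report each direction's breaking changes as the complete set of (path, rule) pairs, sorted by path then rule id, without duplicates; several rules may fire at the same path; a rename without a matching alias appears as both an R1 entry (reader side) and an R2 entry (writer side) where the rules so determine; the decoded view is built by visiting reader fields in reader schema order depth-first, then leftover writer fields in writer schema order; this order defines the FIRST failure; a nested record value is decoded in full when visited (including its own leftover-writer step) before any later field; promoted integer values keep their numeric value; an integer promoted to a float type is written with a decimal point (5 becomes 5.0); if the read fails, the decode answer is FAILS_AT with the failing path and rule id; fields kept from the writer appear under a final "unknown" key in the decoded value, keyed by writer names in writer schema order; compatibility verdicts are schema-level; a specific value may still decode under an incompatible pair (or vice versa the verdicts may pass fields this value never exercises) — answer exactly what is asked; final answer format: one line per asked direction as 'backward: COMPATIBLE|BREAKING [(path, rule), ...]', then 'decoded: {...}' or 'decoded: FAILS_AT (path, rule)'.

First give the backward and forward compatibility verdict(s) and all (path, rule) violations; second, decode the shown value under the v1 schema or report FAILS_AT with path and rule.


in Device below, arrows point writer -> reader
backward for Device (reader v2, writer v1):
  role: paired with writer role (State -> State; writer required)
  tags: paired with writer tags (list<string> -> list<string>; writer required)
  audit: paired with writer audit (Money -> Money; writer optional)
  archived: paired with writer archived (bool -> string; writer required)
  balance: paired with writer balance (float64 -> float64; writer required)
  audit.score: paired with writer audit.score (float64 -> float64; writer optional)
  audit.active: paired with writer audit.active (bool -> bool; writer optional)
  breaking: (archived, R3)
  breaking: (audit.active, R1)
  breaking: (audit.active, R4)
  breaking: (audit.score, R1)
  breaking: (audit.score, R4)
  backward on Device therefore BREAKING (5)
forward for Device (reader v1, writer v2):
  role: paired with writer role (State -> State; writer required)
  tags: paired with writer tags (list<string> -> list<string>; writer required)
  audit: paired with writer audit (Money -> Money; writer optional)
  archived: paired with writer archived (string -> bool; writer required)
  balance: paired with writer balance (float64 -> float64; writer required)
  audit.score: paired with writer audit.score (float64 -> float64; writer required)
  audit.active: paired with writer audit.active (bool -> bool; writer required)
  breaking: (archived, R3)
  forward on Device therefore BREAKING (1)
decode (reader v1):
  role := "SMS"
  tags := ["kappa"]
  audit.score := 0.25
  audit.active := true
  read fails at archived under R3
  => FAILS_AT (archived, R3)

backward: BREAKING [(archived, R3), (audit.active, R1), (audit.active, R4), (audit.score, R1), (audit.score, R4)]; forward: BREAKING [(archived, R3)]; decoded: FAILS_AT (archived, R3)


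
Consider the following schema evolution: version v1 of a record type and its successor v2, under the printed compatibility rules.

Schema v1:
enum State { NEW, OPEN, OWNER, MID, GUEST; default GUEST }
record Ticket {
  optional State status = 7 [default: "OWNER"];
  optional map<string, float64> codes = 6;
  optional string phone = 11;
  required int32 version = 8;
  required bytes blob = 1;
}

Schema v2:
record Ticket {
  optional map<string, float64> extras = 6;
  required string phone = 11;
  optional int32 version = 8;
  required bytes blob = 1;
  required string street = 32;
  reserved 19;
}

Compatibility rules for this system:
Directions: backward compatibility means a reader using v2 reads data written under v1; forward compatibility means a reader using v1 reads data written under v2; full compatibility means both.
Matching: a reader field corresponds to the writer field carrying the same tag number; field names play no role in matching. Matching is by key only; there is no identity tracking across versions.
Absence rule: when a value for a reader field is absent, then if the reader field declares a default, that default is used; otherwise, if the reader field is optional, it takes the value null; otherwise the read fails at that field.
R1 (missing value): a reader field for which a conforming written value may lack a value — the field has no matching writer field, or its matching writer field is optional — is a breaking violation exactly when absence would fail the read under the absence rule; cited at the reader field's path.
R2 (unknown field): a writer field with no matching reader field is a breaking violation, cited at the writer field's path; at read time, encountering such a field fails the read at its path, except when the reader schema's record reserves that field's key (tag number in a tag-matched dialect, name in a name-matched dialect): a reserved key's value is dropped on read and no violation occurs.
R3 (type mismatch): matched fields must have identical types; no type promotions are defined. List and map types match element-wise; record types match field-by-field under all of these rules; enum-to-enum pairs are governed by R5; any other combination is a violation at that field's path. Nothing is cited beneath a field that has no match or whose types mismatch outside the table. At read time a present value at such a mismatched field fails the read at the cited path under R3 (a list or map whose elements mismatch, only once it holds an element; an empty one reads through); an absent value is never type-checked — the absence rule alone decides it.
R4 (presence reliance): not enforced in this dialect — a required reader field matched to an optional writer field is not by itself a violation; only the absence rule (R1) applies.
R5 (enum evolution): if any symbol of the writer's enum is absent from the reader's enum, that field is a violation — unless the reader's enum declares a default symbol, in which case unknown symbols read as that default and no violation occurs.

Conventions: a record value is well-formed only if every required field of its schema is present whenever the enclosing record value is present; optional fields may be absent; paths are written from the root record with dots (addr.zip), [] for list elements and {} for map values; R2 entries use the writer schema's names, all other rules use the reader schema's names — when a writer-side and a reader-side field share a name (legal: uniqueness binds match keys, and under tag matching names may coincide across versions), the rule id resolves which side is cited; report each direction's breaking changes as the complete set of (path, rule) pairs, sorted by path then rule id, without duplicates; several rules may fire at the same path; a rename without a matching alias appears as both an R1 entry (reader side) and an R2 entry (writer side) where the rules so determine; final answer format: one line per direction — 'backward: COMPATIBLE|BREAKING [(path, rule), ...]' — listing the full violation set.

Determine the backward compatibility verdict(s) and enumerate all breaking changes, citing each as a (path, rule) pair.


backward: BREAKING [(phone, R1), (status, R2), (street, R1)]

the writer's type comes first in each Ticket pair
backward analysis of Ticket with v2 as reader and v1 as writer:
  extras: paired with writer codes (map<string, float64> -> map<string, float64>; writer optional)
  phone: paired with writer phone (string -> string; writer optional)
  version: paired with writer version (int32 -> int32; writer required)
  blob: paired with writer blob (bytes -> bytes; writer required)
  street has no writer counterpart
  leftover writer field: status
  R1 fires at phone
  R2 fires at status
  R1 fires at street
  => backward verdict for Ticket: BREAKING, 3 violation(s)
ruling out the remaining Ticket differences:
  field version in record Ticket: required changed to optional -> affects forward compatibility only, which is not asked
  renamed field codes to extras in record Ticket -> fires no rule on Ticket, leaving the asked answer as it is


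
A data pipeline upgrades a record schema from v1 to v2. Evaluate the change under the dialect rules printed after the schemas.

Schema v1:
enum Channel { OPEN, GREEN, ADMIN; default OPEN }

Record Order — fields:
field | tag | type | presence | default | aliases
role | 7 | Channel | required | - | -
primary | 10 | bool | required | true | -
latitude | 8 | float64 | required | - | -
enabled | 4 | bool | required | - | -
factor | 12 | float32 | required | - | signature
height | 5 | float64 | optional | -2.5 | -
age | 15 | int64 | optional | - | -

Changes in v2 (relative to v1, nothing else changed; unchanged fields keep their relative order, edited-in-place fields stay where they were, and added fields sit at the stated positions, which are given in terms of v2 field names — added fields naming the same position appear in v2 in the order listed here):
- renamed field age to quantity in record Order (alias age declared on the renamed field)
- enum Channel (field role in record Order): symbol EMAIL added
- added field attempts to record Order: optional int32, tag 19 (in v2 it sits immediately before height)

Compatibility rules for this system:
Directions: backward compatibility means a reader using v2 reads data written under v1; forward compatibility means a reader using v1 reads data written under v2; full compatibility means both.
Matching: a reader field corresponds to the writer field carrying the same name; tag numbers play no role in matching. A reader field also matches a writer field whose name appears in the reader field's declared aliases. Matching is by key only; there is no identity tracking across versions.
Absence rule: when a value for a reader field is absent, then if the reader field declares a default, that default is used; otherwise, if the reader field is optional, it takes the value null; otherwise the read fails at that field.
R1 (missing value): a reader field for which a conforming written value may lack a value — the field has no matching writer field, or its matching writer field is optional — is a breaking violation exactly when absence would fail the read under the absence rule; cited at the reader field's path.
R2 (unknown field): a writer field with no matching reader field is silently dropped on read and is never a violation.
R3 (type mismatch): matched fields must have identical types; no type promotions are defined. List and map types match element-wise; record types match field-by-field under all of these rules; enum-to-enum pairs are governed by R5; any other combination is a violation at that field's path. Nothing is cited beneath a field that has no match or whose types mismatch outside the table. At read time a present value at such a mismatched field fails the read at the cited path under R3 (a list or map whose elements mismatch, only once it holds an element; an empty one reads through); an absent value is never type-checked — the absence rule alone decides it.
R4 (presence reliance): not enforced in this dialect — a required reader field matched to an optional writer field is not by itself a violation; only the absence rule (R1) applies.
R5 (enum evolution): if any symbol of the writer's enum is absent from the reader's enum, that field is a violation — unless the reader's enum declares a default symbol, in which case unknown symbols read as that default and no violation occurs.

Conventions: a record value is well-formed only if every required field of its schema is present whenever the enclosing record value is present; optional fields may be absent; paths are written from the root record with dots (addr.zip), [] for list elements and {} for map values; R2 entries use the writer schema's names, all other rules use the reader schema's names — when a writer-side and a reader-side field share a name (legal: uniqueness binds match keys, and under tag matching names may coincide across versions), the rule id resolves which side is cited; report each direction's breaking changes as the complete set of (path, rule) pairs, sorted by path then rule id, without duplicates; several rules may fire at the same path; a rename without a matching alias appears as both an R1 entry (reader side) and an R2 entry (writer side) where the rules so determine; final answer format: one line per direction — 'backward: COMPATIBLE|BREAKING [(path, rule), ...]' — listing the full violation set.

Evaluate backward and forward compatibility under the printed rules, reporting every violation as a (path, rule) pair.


backward: COMPATIBLE []; forward: COMPATIBLE []

each type pair in Order: writer, then reader
backward on Order — v2 reading data written by v1:
  Channel -> Channel, writer required: role aligns to role
  bool -> bool, writer required: primary aligns to primary
  float64 -> float64, writer required: latitude aligns to latitude
  bool -> bool, writer required: enabled aligns to enabled
  float32 -> float32, writer required: factor aligns to factor
  attempts has no writer counterpart
  float64 -> float64, writer optional: height aligns to height
  int64 -> int64, writer optional: quantity aligns to age
  => no violations; backward on Order: COMPATIBLE
forward on Order — v1 reading data written by v2:
  Channel -> Channel, writer required: role aligns to role
  bool -> bool, writer required: primary aligns to primary
  float64 -> float64, writer required: latitude aligns to latitude
  bool -> bool, writer required: enabled aligns to enabled
  float32 -> float32, writer required: factor aligns to factor
  float64 -> float64, writer optional: height aligns to height
  age has no writer counterpart
  writer attempts: unknown to reader
  writer quantity: unknown to reader
  => no violations; forward on Order: COMPATIBLE


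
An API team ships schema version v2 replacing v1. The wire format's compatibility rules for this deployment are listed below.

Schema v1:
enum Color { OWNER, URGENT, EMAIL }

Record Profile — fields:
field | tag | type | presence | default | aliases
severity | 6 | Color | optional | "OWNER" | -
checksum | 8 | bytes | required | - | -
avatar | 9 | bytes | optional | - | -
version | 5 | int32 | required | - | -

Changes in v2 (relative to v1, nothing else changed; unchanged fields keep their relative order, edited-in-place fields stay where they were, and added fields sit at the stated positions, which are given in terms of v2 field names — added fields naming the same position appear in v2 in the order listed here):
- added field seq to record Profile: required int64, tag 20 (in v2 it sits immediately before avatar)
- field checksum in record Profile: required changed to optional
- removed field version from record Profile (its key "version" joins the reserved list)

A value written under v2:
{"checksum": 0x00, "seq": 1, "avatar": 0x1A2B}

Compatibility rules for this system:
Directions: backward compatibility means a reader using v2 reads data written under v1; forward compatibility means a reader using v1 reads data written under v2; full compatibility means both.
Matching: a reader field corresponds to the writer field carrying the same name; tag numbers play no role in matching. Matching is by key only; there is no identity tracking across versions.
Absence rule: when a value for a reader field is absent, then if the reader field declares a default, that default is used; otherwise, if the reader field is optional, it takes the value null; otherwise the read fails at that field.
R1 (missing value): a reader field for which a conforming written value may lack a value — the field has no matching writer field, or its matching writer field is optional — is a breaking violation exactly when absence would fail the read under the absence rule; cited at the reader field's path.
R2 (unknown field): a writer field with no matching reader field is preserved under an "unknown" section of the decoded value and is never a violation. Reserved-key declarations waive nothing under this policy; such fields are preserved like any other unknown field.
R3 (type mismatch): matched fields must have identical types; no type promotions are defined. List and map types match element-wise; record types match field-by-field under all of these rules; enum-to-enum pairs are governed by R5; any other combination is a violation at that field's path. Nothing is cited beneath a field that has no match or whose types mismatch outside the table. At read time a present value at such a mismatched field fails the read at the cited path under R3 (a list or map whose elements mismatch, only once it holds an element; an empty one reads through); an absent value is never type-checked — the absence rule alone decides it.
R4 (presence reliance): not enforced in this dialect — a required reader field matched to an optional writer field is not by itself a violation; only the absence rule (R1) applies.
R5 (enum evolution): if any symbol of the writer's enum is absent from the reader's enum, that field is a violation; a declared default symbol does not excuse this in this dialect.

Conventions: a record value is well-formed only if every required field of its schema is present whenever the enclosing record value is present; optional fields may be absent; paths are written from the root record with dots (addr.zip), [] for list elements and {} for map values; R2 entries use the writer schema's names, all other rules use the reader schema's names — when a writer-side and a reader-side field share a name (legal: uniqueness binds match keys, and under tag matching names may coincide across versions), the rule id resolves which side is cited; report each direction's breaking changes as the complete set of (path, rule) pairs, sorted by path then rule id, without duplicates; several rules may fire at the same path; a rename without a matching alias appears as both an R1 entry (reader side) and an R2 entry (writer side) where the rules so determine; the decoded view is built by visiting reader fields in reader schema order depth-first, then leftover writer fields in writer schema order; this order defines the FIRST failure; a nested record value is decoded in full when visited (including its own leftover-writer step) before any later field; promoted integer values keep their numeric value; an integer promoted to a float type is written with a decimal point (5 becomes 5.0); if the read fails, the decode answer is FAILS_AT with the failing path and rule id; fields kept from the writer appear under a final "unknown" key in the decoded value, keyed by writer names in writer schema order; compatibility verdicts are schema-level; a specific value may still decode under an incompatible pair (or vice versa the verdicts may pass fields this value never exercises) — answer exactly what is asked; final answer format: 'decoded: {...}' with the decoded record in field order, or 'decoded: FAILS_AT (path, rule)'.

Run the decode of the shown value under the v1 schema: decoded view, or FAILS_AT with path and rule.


decoded: FAILS_AT (version, R1)

arrows below run writer -> reader for Profile
decode walk for Profile under reader schema v1:
  severity := "OWNER" (absent -> default)
  checksum := 0x00
  avatar := 0x1A2B
  read fails at version under R1 (no fill)
  => FAILS_AT (version, R1)
remaining Profile differences; none change what is asked:
  added field seq to record Profile: required int64, tag 20 (in v2 it sits immediately before avatar) -> a verdict-level change on Profile — the shown value reads the same
  field checksum in record Profile: required changed to optional -> a verdict-level change on Profile — the shown value reads the same


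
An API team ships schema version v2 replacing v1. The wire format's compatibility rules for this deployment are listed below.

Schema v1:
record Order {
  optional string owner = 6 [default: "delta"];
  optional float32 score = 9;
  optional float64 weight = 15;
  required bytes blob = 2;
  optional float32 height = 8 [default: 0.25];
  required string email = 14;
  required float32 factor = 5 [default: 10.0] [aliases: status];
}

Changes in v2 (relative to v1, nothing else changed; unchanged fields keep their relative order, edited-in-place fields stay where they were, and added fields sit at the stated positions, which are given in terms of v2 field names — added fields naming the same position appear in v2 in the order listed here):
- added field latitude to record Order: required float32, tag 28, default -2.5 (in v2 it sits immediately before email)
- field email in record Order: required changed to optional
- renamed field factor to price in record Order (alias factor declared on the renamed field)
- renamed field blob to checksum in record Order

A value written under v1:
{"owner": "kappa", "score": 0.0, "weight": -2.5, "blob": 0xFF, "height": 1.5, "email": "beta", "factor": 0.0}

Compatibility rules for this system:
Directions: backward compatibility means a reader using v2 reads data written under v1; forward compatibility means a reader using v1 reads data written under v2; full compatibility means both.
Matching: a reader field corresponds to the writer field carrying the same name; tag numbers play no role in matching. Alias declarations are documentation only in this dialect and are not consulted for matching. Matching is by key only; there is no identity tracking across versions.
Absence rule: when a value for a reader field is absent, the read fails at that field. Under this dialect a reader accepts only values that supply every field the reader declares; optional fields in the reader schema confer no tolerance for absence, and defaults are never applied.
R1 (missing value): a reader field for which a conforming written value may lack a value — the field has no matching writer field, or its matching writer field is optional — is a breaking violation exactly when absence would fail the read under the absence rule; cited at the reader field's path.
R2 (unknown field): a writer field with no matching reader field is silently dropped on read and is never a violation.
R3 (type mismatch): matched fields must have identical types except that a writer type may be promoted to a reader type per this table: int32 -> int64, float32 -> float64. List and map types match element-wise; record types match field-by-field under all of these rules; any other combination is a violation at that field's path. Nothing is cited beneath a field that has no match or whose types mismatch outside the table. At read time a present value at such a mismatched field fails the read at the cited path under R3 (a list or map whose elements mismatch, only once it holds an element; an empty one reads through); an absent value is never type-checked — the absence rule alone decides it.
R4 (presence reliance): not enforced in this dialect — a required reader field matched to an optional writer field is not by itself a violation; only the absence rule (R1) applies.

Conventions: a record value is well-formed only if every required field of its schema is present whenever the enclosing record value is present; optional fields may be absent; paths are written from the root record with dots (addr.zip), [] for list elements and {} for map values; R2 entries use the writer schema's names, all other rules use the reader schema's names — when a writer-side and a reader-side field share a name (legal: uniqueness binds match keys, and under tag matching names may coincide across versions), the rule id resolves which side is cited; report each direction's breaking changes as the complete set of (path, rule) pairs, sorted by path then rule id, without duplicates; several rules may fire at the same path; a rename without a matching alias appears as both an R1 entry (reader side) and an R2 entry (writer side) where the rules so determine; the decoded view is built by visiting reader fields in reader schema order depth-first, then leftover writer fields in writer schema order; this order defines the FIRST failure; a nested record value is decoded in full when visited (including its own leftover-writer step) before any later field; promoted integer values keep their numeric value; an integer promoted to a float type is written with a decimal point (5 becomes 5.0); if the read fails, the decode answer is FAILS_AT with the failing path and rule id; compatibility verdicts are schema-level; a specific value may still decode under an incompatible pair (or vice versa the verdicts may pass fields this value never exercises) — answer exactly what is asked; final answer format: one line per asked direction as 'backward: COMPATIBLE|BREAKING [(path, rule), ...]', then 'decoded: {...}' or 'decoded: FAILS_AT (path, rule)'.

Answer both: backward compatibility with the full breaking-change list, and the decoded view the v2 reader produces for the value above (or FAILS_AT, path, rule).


backward: BREAKING [(checksum, R1), (height, R1), (latitude, R1), (owner, R1), (price, R1), (score, R1), (weight, R1)]; decoded: FAILS_AT (checksum, R1)

each type pair in Order: writer, then reader
backward pass over Order, reader schema v2, writer schema v1:
  string -> string, writer optional: owner aligns to owner
  float32 -> float32, writer optional: score aligns to score
  float64 -> float64, writer optional: weight aligns to weight
  checksum: no writer match
  float32 -> float32, writer optional: height aligns to height
  latitude: no writer match
  string -> string, writer required: email aligns to email
  price: no writer match
  writer blob: unknown to reader
  writer factor: unknown to reader
  breaking: (checksum, R1)
  breaking: (height, R1)
  breaking: (latitude, R1)
  breaking: (owner, R1)
  breaking: (price, R1)
  breaking: (score, R1)
  breaking: (weight, R1)
  => backward verdict for Order: BREAKING, 7 violation(s)
decoding the Order value with the v2 reader:
  owner := "kappa"
  score := 0.0
  weight := -2.5
  read fails at checksum under R1 (no fill)
  => FAILS_AT (checksum, R1)
remaining Order differences; none change what is asked:
  field email in record Order: required changed to optional -> fires only in the forward direction of Order, which is not asked here
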